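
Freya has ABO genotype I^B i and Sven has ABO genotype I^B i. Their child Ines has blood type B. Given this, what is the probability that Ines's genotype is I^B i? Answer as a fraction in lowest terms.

2/3

Cross I^B i × I^B i → 1/4 I^B I^B, 1/2 I^B i, 1/4 i i.
Type-B genotypes among offspring: I^B I^B (1/4), I^B i (1/2); total 3/4.
P(I^B i | type B) = (1/2) / (3/4) = 2/3.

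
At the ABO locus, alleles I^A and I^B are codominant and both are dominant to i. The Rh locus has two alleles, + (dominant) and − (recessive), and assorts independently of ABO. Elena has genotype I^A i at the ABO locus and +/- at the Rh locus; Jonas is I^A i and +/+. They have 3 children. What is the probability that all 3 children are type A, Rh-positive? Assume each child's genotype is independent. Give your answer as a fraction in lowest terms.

ABO cross I^A i × I^A i → 1/4 O, 3/4 A.
Rh cross +/- × +/+ → 1 Rh+; so P(type A, Rh-positive) = 3/4 × 1 = 3/4 per child.
All 3 independent: (3/4)^3 = 27/64.

27/64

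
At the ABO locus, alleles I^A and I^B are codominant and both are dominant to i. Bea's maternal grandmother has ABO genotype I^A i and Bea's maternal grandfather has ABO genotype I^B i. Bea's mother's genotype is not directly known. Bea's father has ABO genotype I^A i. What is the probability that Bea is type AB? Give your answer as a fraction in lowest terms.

1/8

Bea's mother's ABO genotype from I^A i × I^B i: 1/4 I^A I^B, 1/4 I^A i, 1/4 I^B i, 1/4 i i.
Crossing each possibility with the father I^A i and summing P(type AB): 1/4·1/4 + 1/4·0 + 1/4·1/4 + 1/4·0 = 1/8.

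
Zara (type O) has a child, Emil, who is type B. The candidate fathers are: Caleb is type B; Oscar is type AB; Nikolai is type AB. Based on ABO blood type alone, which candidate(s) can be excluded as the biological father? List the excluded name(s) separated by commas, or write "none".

A candidate is excluded only if no genotype consistent with his phenotype could produce a type B child with a type O mother.
Every candidate has at least one consistent genotype combination, so none can be excluded.

none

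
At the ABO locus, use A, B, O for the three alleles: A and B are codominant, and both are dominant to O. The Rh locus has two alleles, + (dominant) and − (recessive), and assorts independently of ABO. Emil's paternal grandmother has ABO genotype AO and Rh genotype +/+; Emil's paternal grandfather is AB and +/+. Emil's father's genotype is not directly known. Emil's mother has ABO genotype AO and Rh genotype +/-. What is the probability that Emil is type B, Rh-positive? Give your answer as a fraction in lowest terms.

1/8

Emil's father's ABO genotype from AO × AB: 1/4 AA, 1/4 AB, 1/4 AO, 1/4 BO.
Crossing each possibility with the mother AO and summing P(type B): 1/4·0 + 1/4·1/4 + 1/4·0 + 1/4·1/4 = 1/8.
Similarly for Rh via the father's Rh distribution: P(Rh+) = 1.
Independent loci: 1/8 × 1 = 1/8.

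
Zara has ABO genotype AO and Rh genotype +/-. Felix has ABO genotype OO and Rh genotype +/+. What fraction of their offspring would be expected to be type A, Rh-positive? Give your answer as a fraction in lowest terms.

1/2

ABO cross AO × OO → offspring phenotypes: 1/2 O, 1/2 A.
Rh cross +/- × +/+ → 1 Rh+.
Independent loci: P(type A, Rh-positive) = 1/2 × 1 = 1/2.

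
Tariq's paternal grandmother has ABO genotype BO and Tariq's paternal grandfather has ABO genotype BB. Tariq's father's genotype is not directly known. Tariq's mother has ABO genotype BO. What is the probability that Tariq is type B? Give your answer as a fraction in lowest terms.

Tariq's father's ABO genotype from BO × BB: 1/2 BB, 1/2 BO.
Crossing each possibility with the mother BO and summing P(type B): 1/2·1 + 1/2·3/4 = 7/8.

7/8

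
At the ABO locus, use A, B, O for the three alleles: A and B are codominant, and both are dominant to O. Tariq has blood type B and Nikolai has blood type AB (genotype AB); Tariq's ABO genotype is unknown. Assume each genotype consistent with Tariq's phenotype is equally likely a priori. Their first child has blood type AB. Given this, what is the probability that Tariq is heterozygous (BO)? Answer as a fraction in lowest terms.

1/3

Possible genotypes: Tariq ∈ {BB, BO}; Nikolai ∈ {AB}.
Weight each parental genotype pair by prior × P(type-AB child):
  BB × AB: posterior weight 2/3.
  BO × AB: posterior weight 1/3.
Sum the posterior weight over pairs where Tariq is BO: 1/3.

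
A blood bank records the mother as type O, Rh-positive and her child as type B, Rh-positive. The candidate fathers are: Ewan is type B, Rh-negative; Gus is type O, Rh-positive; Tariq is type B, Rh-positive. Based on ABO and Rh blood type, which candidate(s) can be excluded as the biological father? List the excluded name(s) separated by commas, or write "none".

Gus

A candidate is excluded only if no genotype consistent with his phenotype could produce a type B, Rh-positive child with a type O, Rh-positive mother.
Gus (type O, Rh+): no genotype consistent with that phenotype can produce a type-B Rh+ child with a type-O mother.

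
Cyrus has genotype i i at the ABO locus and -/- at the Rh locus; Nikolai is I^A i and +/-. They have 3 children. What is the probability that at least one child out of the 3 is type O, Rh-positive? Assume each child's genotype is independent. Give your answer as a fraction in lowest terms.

ABO cross i i × I^A i → 1/2 O, 1/2 A.
Rh cross -/- × +/- → 1/2 Rh+, 1/2 Rh-; so P(type O, Rh-positive) = 1/2 × 1/2 = 1/4 per child.
P(none) = (3/4)^3 = 27/64; P(at least one) = 1 − 27/64 = 37/64.

37/64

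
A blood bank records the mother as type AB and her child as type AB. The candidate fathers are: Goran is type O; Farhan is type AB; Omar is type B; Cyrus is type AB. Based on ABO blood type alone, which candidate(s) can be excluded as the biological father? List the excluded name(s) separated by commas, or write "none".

A candidate is excluded only if no genotype consistent with his phenotype could produce a type AB child with a type AB mother.
Goran (type O): no genotype consistent with that phenotype can produce a type-AB child with a type-AB mother.

Goran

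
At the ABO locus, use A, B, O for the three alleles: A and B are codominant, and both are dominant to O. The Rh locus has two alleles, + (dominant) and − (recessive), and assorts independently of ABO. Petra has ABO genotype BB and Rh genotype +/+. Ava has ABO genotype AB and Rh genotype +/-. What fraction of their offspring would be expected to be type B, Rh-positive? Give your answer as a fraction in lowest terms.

ABO cross BB × AB → offspring phenotypes: 1/2 B, 1/2 AB.
Rh cross +/+ × +/- → 1 Rh+.
Independent loci: P(type B, Rh-positive) = 1/2 × 1 = 1/2.

1/2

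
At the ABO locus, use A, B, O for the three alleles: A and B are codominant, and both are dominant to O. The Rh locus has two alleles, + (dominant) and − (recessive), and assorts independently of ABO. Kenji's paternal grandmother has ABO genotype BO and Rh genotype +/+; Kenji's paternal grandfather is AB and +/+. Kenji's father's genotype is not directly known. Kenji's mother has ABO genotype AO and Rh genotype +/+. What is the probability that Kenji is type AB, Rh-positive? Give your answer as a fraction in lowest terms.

1/4

Kenji's father's ABO genotype from BO × AB: 1/4 AB, 1/4 AO, 1/4 BB, 1/4 BO.
Crossing each possibility with the mother AO and summing P(type AB): 1/4·1/4 + 1/4·0 + 1/4·1/2 + 1/4·1/4 = 1/4.
Similarly for Rh via the father's Rh distribution: P(Rh+) = 1.
Independent loci: 1/4 × 1 = 1/4.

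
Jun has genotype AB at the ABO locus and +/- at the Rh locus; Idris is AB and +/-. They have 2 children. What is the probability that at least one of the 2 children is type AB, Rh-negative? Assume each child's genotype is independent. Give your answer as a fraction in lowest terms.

15/64

ABO cross AB × AB → 1/4 A, 1/4 B, 1/2 AB.
Rh cross +/- × +/- → 3/4 Rh+, 1/4 Rh-; so P(type AB, Rh-negative) = 1/2 × 1/4 = 1/8 per child.
P(none) = (7/8)^2 = 49/64; P(at least one) = 1 − 49/64 = 15/64.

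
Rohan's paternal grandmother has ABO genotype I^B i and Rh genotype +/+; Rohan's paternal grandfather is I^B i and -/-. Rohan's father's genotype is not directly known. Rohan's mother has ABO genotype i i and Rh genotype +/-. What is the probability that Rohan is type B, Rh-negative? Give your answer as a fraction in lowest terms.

1/8

Rohan's father's ABO genotype from I^B i × I^B i: 1/4 I^B I^B, 1/2 I^B i, 1/4 i i.
Crossing each possibility with the mother i i and summing P(type B): 1/4·1 + 1/2·1/2 + 1/4·0 = 1/2.
Similarly for Rh via the father's Rh distribution: P(Rh-) = 1/4.
Independent loci: 1/2 × 1/4 = 1/8.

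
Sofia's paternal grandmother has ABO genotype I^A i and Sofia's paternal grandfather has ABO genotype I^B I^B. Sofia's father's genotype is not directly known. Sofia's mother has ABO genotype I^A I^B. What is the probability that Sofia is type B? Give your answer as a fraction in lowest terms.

3/8

Sofia's father's ABO genotype from I^A i × I^B I^B: 1/2 I^A I^B, 1/2 I^B i.
Crossing each possibility with the mother I^A I^B and summing P(type B): 1/2·1/4 + 1/2·1/2 = 3/8.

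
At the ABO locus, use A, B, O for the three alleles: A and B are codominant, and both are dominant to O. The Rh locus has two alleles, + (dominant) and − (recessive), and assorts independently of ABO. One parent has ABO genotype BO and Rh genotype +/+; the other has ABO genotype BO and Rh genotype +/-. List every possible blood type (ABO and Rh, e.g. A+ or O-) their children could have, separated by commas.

O+, B+

Gametes from BO × BO give offspring ABO genotypes BB, BO, OO, i.e. phenotypes O, B.
Rh cross +/+ × +/- → phenotypes Rh+.
Combining independently: O+, B+.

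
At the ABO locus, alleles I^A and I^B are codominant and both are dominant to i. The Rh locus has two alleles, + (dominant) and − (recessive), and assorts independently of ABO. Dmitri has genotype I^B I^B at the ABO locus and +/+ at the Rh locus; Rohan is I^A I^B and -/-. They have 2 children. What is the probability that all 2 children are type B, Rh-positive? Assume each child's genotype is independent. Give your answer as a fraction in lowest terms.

1/4

ABO cross I^B I^B × I^A I^B → 1/2 B, 1/2 AB.
Rh cross +/+ × -/- → 1 Rh+; so P(type B, Rh-positive) = 1/2 × 1 = 1/2 per child.
All 2 independent: (1/2)^2 = 1/4.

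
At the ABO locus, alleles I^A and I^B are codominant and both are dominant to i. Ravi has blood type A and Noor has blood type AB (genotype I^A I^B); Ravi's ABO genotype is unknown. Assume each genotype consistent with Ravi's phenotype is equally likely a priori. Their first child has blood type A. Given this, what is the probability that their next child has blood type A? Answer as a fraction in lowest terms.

Possible genotypes: Ravi ∈ {I^A I^A, I^A i}; Noor ∈ {I^A I^B}.
Weight each parental genotype pair by prior × P(type-A child):
  I^A I^A × I^A I^B: posterior weight 1/2; P(next child type A) = 1/2.
  I^A i × I^A I^B: posterior weight 1/2; P(next child type A) = 1/2.
Weighted sum = 1/2.

1/2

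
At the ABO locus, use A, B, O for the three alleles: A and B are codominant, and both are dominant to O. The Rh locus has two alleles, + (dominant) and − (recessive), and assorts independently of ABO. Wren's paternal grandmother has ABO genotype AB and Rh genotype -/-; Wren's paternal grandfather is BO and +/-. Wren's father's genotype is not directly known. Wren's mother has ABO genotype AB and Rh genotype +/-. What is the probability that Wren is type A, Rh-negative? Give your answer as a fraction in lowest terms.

3/32

Wren's father's ABO genotype from AB × BO: 1/4 AB, 1/4 AO, 1/4 BB, 1/4 BO.
Crossing each possibility with the mother AB and summing P(type A): 1/4·1/4 + 1/4·1/2 + 1/4·0 + 1/4·1/4 = 1/4.
Similarly for Rh via the father's Rh distribution: P(Rh-) = 3/8.
Independent loci: 1/4 × 3/8 = 3/32.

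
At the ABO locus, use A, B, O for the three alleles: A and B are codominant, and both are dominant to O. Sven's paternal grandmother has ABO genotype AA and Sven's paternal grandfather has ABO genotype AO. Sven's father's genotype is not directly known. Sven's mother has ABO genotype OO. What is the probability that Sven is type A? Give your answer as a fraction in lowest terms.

Sven's father's ABO genotype from AA × AO: 1/2 AA, 1/2 AO.
Crossing each possibility with the mother OO and summing P(type A): 1/2·1 + 1/2·1/2 = 3/4.

3/4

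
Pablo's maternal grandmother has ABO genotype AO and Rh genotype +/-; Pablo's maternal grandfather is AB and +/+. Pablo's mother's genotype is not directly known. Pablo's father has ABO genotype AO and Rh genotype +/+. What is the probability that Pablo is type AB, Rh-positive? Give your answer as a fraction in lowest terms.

Pablo's mother's ABO genotype from AO × AB: 1/4 AA, 1/4 AB, 1/4 AO, 1/4 BO.
Crossing each possibility with the father AO and summing P(type AB): 1/4·0 + 1/4·1/4 + 1/4·0 + 1/4·1/4 = 1/8.
Similarly for Rh via the mother's Rh distribution: P(Rh+) = 1.
Independent loci: 1/8 × 1 = 1/8.

1/8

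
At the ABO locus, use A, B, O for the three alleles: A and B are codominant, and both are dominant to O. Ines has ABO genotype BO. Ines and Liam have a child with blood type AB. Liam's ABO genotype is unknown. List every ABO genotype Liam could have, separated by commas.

AA, AB, AO

For each candidate genotype of Liam, check whether crossing it with BO can produce every observed child phenotype.
  AA → possible child types {A, AB} ✓
  AB → possible child types {A, B, AB} ✓
  AO → possible child types {O, A, B, AB} ✓
  BB → possible child types {B} ✗
  BO → possible child types {O, B} ✗
  OO → possible child types {O, B} ✗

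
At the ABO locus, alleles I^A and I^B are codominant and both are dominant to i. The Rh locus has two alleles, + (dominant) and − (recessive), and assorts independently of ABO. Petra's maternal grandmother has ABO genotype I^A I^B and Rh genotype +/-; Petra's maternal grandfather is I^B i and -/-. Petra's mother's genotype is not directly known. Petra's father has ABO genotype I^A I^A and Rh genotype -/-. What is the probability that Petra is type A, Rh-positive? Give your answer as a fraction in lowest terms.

1/8

Petra's mother's ABO genotype from I^A I^B × I^B i: 1/4 I^A I^B, 1/4 I^A i, 1/4 I^B I^B, 1/4 I^B i.
Crossing each possibility with the father I^A I^A and summing P(type A): 1/4·1/2 + 1/4·1 + 1/4·0 + 1/4·1/2 = 1/2.
Similarly for Rh via the mother's Rh distribution: P(Rh+) = 1/4.
Independent loci: 1/2 × 1/4 = 1/8.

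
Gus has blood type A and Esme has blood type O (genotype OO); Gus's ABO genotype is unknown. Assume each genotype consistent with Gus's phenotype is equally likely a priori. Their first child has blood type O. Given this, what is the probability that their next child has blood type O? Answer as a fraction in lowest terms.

Possible genotypes: Gus ∈ {AA, AO}; Esme ∈ {OO}.
Weight each parental genotype pair by prior × P(type-O child):
  AO × OO: posterior weight 1; P(next child type O) = 1/2.
Weighted sum = 1/2.

1/2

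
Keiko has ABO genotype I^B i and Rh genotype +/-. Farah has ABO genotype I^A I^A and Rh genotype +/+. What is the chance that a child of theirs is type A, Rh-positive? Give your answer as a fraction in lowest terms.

ABO cross I^B i × I^A I^A → offspring phenotypes: 1/2 A, 1/2 AB.
Rh cross +/- × +/+ → 1 Rh+.
Independent loci: P(type A, Rh-positive) = 1/2 × 1 = 1/2.

1/2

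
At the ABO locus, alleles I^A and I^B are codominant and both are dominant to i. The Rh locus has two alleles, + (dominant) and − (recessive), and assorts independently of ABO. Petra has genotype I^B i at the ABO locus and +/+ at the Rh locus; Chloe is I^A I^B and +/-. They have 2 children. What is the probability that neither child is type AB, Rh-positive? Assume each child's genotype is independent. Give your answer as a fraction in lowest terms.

ABO cross I^B i × I^A I^B → 1/4 A, 1/2 B, 1/4 AB.
Rh cross +/+ × +/- → 1 Rh+; so P(type AB, Rh-positive) = 1/4 × 1 = 1/4 per child.
P(not type AB, Rh-positive) = 3/4 for one child; (3/4)^2 = 9/16.

9/16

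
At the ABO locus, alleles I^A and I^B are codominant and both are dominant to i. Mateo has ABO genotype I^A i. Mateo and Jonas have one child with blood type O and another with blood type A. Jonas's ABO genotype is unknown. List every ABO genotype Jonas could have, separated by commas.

I^A i, I^B i, i i

For each candidate genotype of Jonas, check whether crossing it with I^A i can produce every observed child phenotype.
  I^A I^A → possible child types {A} ✗
  I^A I^B → possible child types {A, B, AB} ✗
  I^A i → possible child types {O, A} ✓
  I^B I^B → possible child types {B, AB} ✗
  I^B i → possible child types {O, A, B, AB} ✓
  i i → possible child types {O, A} ✓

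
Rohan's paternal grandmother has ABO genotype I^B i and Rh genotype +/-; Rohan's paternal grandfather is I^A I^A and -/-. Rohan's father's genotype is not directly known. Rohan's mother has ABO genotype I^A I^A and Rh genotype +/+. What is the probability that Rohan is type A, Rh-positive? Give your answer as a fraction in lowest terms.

3/4

Rohan's father's ABO genotype from I^B i × I^A I^A: 1/2 I^A I^B, 1/2 I^A i.
Crossing each possibility with the mother I^A I^A and summing P(type A): 1/2·1/2 + 1/2·1 = 3/4.
Similarly for Rh via the father's Rh distribution: P(Rh+) = 1.
Independent loci: 3/4 × 1 = 3/4.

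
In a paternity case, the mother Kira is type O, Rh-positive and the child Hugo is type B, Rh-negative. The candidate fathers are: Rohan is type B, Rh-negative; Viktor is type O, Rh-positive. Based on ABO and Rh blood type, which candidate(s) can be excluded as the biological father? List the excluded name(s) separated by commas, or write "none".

Viktor

A candidate is excluded only if no genotype consistent with his phenotype could produce a type B, Rh-negative child with a type O, Rh-positive mother.
Viktor (type O, Rh+): no genotype consistent with that phenotype can produce a type-B Rh- child with a type-O mother.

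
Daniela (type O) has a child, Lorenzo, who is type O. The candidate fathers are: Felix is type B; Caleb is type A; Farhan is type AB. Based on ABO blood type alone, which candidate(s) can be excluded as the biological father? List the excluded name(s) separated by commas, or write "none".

Farhan

A candidate is excluded only if no genotype consistent with his phenotype could produce a type O child with a type O mother.
Farhan (type AB): no genotype consistent with that phenotype can produce a type-O child with a type-O mother.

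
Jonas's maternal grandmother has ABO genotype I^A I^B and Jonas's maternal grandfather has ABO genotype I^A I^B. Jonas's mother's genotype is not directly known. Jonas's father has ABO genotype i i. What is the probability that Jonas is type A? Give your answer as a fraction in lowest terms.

Jonas's mother's ABO genotype from I^A I^B × I^A I^B: 1/4 I^A I^A, 1/2 I^A I^B, 1/4 I^B I^B.
Crossing each possibility with the father i i and summing P(type A): 1/4·1 + 1/2·1/2 + 1/4·0 = 1/2.

1/2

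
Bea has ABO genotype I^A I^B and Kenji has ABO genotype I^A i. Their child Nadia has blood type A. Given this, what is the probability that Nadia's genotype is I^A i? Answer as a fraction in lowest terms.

Cross I^A I^B × I^A i → 1/4 I^A I^A, 1/4 I^A I^B, 1/4 I^A i, 1/4 I^B i.
Type-A genotypes among offspring: I^A I^A (1/4), I^A i (1/4); total 1/2.
P(I^A i | type A) = (1/4) / (1/2) = 1/2.

1/2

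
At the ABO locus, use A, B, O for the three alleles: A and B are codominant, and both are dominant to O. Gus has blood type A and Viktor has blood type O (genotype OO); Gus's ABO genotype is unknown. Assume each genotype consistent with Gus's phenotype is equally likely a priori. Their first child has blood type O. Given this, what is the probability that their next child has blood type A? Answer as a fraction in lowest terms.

Possible genotypes: Gus ∈ {AA, AO}; Viktor ∈ {OO}.
Weight each parental genotype pair by prior × P(type-O child):
  AO × OO: posterior weight 1; P(next child type A) = 1/2.
Weighted sum = 1/2.

1/2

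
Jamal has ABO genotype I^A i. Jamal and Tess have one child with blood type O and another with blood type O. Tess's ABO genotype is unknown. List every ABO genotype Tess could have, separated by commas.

I^A i, I^B i, i i

For each candidate genotype of Tess, check whether crossing it with I^A i can produce every observed child phenotype.
  I^A I^A → possible child types {A} ✗
  I^A I^B → possible child types {A, B, AB} ✗
  I^A i → possible child types {O, A} ✓
  I^B I^B → possible child types {B, AB} ✗
  I^B i → possible child types {O, A, B, AB} ✓
  i i → possible child types {O, A} ✓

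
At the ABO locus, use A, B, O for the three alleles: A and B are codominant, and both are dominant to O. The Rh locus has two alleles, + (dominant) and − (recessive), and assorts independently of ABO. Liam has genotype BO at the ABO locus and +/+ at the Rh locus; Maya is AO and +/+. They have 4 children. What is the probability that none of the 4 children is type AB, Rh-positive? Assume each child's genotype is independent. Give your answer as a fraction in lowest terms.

81/256

ABO cross BO × AO → 1/4 O, 1/4 A, 1/4 B, 1/4 AB.
Rh cross +/+ × +/+ → 1 Rh+; so P(type AB, Rh-positive) = 1/4 × 1 = 1/4 per child.
P(not type AB, Rh-positive) = 3/4 for one child; (3/4)^4 = 81/256.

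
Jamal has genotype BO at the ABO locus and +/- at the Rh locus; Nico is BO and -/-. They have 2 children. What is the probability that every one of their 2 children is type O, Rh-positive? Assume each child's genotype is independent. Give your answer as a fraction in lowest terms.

1/64

ABO cross BO × BO → 1/4 O, 3/4 B.
Rh cross +/- × -/- → 1/2 Rh+, 1/2 Rh-; so P(type O, Rh-positive) = 1/4 × 1/2 = 1/8 per child.
All 2 independent: (1/8)^2 = 1/64.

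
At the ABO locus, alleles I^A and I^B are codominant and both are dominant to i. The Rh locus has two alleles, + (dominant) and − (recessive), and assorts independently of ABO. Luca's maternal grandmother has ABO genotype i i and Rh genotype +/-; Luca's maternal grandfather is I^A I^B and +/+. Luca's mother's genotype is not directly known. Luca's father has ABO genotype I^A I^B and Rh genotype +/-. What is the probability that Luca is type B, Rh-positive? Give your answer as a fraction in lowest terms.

Luca's mother's ABO genotype from i i × I^A I^B: 1/2 I^A i, 1/2 I^B i.
Crossing each possibility with the father I^A I^B and summing P(type B): 1/2·1/4 + 1/2·1/2 = 3/8.
Similarly for Rh via the mother's Rh distribution: P(Rh+) = 7/8.
Independent loci: 3/8 × 7/8 = 21/64.

21/64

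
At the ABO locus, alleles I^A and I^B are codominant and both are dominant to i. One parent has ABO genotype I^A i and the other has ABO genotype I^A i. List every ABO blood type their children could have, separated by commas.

Gametes from I^A i × I^A i give offspring ABO genotypes I^A I^A, I^A i, i i, i.e. phenotypes O, A.

O, A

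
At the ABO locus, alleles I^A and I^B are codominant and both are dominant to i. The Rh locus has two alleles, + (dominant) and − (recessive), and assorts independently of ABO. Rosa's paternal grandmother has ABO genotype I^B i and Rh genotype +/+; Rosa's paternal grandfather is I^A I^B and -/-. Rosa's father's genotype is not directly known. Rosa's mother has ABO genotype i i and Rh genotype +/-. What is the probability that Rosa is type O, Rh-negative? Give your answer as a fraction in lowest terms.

Rosa's father's ABO genotype from I^B i × I^A I^B: 1/4 I^A I^B, 1/4 I^A i, 1/4 I^B I^B, 1/4 I^B i.
Crossing each possibility with the mother i i and summing P(type O): 1/4·0 + 1/4·1/2 + 1/4·0 + 1/4·1/2 = 1/4.
Similarly for Rh via the father's Rh distribution: P(Rh-) = 1/4.
Independent loci: 1/4 × 1/4 = 1/16.

1/16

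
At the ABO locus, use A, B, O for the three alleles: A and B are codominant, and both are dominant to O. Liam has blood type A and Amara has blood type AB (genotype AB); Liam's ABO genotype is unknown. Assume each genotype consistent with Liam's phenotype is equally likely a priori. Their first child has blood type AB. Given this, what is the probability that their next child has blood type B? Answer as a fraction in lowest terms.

1/12

Possible genotypes: Liam ∈ {AA, AO}; Amara ∈ {AB}.
Weight each parental genotype pair by prior × P(type-AB child):
  AA × AB: posterior weight 2/3; P(next child type B) = 0.
  AO × AB: posterior weight 1/3; P(next child type B) = 1/4.
Weighted sum = 1/12.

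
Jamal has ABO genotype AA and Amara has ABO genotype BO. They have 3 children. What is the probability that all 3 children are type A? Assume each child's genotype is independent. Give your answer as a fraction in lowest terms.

1/8

ABO cross AA × BO → 1/2 A, 1/2 AB.
So P(type A) = 1/2 per child.
All 3 independent: (1/2)^3 = 1/8.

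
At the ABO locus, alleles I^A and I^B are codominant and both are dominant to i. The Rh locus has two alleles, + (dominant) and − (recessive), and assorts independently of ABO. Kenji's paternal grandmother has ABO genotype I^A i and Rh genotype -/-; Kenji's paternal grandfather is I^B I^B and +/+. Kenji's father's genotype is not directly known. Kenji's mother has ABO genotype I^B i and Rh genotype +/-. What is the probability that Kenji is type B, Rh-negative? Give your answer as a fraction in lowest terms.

Kenji's father's ABO genotype from I^A i × I^B I^B: 1/2 I^A I^B, 1/2 I^B i.
Crossing each possibility with the mother I^B i and summing P(type B): 1/2·1/2 + 1/2·3/4 = 5/8.
Similarly for Rh via the father's Rh distribution: P(Rh-) = 1/4.
Independent loci: 5/8 × 1/4 = 5/32.

5/32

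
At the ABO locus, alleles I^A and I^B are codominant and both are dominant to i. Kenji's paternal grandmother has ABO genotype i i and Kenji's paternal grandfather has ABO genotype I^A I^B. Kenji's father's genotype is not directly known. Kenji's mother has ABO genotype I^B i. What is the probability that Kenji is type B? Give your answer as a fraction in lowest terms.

Kenji's father's ABO genotype from i i × I^A I^B: 1/2 I^A i, 1/2 I^B i.
Crossing each possibility with the mother I^B i and summing P(type B): 1/2·1/4 + 1/2·3/4 = 1/2.

1/2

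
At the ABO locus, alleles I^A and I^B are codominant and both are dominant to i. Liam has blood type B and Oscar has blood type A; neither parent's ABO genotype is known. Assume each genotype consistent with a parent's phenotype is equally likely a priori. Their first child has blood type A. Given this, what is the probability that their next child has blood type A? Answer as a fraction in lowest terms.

5/12

Possible genotypes: Liam ∈ {I^B I^B, I^B i}; Oscar ∈ {I^A I^A, I^A i}.
Weight each parental genotype pair by prior × P(type-A child):
  I^B i × I^A I^A: posterior weight 2/3; P(next child type A) = 1/2.
  I^B i × I^A i: posterior weight 1/3; P(next child type A) = 1/4.
Weighted sum = 5/12.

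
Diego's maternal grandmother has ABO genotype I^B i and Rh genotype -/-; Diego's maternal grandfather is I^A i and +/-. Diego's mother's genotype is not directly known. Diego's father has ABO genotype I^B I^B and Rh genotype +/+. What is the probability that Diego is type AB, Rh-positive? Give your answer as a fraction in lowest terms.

Diego's mother's ABO genotype from I^B i × I^A i: 1/4 I^A I^B, 1/4 I^A i, 1/4 I^B i, 1/4 i i.
Crossing each possibility with the father I^B I^B and summing P(type AB): 1/4·1/2 + 1/4·1/2 + 1/4·0 + 1/4·0 = 1/4.
Similarly for Rh via the mother's Rh distribution: P(Rh+) = 1.
Independent loci: 1/4 × 1 = 1/4.

1/4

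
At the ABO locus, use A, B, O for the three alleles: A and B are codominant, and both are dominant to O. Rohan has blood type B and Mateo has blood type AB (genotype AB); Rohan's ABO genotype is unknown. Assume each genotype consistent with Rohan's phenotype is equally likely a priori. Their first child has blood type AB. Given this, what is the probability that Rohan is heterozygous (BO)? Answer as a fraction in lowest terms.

1/3

Possible genotypes: Rohan ∈ {BB, BO}; Mateo ∈ {AB}.
Weight each parental genotype pair by prior × P(type-AB child):
  BB × AB: posterior weight 2/3.
  BO × AB: posterior weight 1/3.
Sum the posterior weight over pairs where Rohan is BO: 1/3.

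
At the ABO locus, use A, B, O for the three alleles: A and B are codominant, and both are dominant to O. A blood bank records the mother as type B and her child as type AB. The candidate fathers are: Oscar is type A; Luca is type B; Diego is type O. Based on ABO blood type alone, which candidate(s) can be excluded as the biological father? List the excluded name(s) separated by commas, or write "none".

Luca, Diego

A candidate is excluded only if no genotype consistent with his phenotype could produce a type AB child with a type B mother.
Luca (type B): no genotype consistent with that phenotype can produce a type-AB child with a type-B mother.
Diego (type O): no genotype consistent with that phenotype can produce a type-AB child with a type-B mother.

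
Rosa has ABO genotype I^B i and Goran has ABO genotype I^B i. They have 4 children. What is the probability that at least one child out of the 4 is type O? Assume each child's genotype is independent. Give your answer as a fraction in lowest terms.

175/256

ABO cross I^B i × I^B i → 1/4 O, 3/4 B.
So P(type O) = 1/4 per child.
P(none) = (3/4)^4 = 81/256; P(at least one) = 1 − 81/256 = 175/256.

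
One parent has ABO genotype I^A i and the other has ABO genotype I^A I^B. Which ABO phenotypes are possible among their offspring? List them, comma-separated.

Gametes from I^A i × I^A I^B give offspring ABO genotypes I^A I^A, I^A I^B, I^A i, I^B i, i.e. phenotypes A, B, AB.

A, B, AB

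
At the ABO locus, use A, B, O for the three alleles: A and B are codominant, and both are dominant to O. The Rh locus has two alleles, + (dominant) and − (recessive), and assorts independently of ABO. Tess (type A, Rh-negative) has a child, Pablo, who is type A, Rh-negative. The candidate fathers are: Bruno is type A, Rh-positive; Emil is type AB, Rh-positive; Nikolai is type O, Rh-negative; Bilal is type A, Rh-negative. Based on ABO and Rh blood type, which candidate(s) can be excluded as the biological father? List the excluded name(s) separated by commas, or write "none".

A candidate is excluded only if no genotype consistent with his phenotype could produce a type A, Rh-negative child with a type A, Rh-negative mother.
Every candidate has at least one consistent genotype combination, so none can be excluded.

none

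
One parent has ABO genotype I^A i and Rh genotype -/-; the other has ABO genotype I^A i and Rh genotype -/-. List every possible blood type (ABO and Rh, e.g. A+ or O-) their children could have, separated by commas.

O-, A-

Gametes from I^A i × I^A i give offspring ABO genotypes I^A I^A, I^A i, i i, i.e. phenotypes O, A.
Rh cross -/- × -/- → phenotypes Rh-.
Combining independently: O-, A-.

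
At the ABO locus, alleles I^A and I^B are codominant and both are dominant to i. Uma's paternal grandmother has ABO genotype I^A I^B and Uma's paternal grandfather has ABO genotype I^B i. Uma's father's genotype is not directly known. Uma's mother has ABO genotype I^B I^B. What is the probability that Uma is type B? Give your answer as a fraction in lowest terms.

3/4

Uma's father's ABO genotype from I^A I^B × I^B i: 1/4 I^A I^B, 1/4 I^A i, 1/4 I^B I^B, 1/4 I^B i.
Crossing each possibility with the mother I^B I^B and summing P(type B): 1/4·1/2 + 1/4·1/2 + 1/4·1 + 1/4·1 = 3/4.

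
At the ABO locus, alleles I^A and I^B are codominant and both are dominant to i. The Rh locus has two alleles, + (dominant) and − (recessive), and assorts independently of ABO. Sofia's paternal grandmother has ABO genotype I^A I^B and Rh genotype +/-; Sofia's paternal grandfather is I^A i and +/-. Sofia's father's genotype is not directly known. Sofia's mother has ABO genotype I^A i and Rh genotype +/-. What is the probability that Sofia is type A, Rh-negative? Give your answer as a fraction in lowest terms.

5/32

Sofia's father's ABO genotype from I^A I^B × I^A i: 1/4 I^A I^A, 1/4 I^A I^B, 1/4 I^A i, 1/4 I^B i.
Crossing each possibility with the mother I^A i and summing P(type A): 1/4·1 + 1/4·1/2 + 1/4·3/4 + 1/4·1/4 = 5/8.
Similarly for Rh via the father's Rh distribution: P(Rh-) = 1/4.
Independent loci: 5/8 × 1/4 = 5/32.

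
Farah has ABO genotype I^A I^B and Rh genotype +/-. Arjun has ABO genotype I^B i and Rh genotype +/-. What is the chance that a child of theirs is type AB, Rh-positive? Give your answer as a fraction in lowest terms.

ABO cross I^A I^B × I^B i → offspring phenotypes: 1/4 A, 1/2 B, 1/4 AB.
Rh cross +/- × +/- → 3/4 Rh+, 1/4 Rh-.
Independent loci: P(type AB, Rh-positive) = 1/4 × 3/4 = 3/16.

3/16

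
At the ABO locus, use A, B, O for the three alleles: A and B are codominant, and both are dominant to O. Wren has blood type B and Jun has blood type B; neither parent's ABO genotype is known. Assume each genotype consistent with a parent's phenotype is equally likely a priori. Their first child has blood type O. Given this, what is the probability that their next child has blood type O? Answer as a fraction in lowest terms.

Possible genotypes: Wren ∈ {BB, BO}; Jun ∈ {BB, BO}.
Weight each parental genotype pair by prior × P(type-O child):
  BO × BO: posterior weight 1; P(next child type O) = 1/4.
Weighted sum = 1/4.

1/4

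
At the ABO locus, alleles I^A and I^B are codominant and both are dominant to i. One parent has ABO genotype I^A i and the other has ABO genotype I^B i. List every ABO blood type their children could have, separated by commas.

Gametes from I^A i × I^B i give offspring ABO genotypes I^A I^B, I^A i, I^B i, i i, i.e. phenotypes O, A, B, AB.

O, A, B, AB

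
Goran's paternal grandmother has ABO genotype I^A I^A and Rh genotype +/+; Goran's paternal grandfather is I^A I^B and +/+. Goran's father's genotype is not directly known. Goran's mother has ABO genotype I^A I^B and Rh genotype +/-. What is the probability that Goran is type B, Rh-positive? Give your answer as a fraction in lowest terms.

1/8

Goran's father's ABO genotype from I^A I^A × I^A I^B: 1/2 I^A I^A, 1/2 I^A I^B.
Crossing each possibility with the mother I^A I^B and summing P(type B): 1/2·0 + 1/2·1/4 = 1/8.
Similarly for Rh via the father's Rh distribution: P(Rh+) = 1.
Independent loci: 1/8 × 1 = 1/8.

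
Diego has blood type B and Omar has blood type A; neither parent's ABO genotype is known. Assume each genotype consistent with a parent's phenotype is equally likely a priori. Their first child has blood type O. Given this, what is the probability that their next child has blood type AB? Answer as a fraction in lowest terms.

Possible genotypes: Diego ∈ {I^B I^B, I^B i}; Omar ∈ {I^A I^A, I^A i}.
Weight each parental genotype pair by prior × P(type-O child):
  I^B i × I^A i: posterior weight 1; P(next child type AB) = 1/4.
Weighted sum = 1/4.

1/4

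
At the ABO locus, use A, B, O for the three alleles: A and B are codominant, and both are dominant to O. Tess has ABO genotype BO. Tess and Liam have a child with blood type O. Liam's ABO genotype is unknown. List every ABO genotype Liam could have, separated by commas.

For each candidate genotype of Liam, check whether crossing it with BO can produce every observed child phenotype.
  AA → possible child types {A, AB} ✗
  AB → possible child types {A, B, AB} ✗
  AO → possible child types {O, A, B, AB} ✓
  BB → possible child types {B} ✗
  BO → possible child types {O, B} ✓
  OO → possible child types {O, B} ✓

AO, BO, OO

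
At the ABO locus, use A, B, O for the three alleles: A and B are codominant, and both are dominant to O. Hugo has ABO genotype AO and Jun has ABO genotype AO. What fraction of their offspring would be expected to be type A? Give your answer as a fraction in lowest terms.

ABO cross AO × AO → offspring phenotypes: 1/4 O, 3/4 A.
So P(type A) = 3/4.

3/4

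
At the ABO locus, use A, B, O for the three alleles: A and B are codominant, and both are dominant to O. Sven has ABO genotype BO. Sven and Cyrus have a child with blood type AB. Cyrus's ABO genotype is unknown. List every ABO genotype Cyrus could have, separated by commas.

AA, AB, AO

For each candidate genotype of Cyrus, check whether crossing it with BO can produce every observed child phenotype.
  AA → possible child types {A, AB} ✓
  AB → possible child types {A, B, AB} ✓
  AO → possible child types {O, A, B, AB} ✓
  BB → possible child types {B} ✗
  BO → possible child types {O, B} ✗
  OO → possible child types {O, B} ✗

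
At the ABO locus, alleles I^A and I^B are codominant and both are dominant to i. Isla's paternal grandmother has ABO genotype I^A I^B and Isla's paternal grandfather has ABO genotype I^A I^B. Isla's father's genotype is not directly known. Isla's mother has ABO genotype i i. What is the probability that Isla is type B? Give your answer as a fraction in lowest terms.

1/2

Isla's father's ABO genotype from I^A I^B × I^A I^B: 1/4 I^A I^A, 1/2 I^A I^B, 1/4 I^B I^B.
Crossing each possibility with the mother i i and summing P(type B): 1/4·0 + 1/2·1/2 + 1/4·1 = 1/2.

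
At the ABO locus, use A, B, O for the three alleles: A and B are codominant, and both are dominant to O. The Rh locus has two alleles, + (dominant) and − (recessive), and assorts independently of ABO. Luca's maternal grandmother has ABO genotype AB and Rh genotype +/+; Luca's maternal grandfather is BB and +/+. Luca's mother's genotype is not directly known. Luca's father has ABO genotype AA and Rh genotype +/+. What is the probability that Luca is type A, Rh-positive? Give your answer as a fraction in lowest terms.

1/4

Luca's mother's ABO genotype from AB × BB: 1/2 AB, 1/2 BB.
Crossing each possibility with the father AA and summing P(type A): 1/2·1/2 + 1/2·0 = 1/4.
Similarly for Rh via the mother's Rh distribution: P(Rh+) = 1.
Independent loci: 1/4 × 1 = 1/4.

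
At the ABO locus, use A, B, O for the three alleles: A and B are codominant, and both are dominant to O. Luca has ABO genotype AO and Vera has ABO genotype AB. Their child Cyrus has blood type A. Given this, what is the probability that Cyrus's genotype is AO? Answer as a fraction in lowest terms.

1/2

Cross AO × AB → 1/4 AA, 1/4 AB, 1/4 AO, 1/4 BO.
Type-A genotypes among offspring: AA (1/4), AO (1/4); total 1/2.
P(AO | type A) = (1/4) / (1/2) = 1/2.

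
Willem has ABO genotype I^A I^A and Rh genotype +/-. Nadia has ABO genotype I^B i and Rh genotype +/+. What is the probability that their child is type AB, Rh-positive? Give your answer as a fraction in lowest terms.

1/2

ABO cross I^A I^A × I^B i → offspring phenotypes: 1/2 A, 1/2 AB.
Rh cross +/- × +/+ → 1 Rh+.
Independent loci: P(type AB, Rh-positive) = 1/2 × 1 = 1/2.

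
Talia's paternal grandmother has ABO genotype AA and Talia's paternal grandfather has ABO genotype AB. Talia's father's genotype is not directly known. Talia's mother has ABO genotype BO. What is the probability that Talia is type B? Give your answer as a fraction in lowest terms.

Talia's father's ABO genotype from AA × AB: 1/2 AA, 1/2 AB.
Crossing each possibility with the mother BO and summing P(type B): 1/2·0 + 1/2·1/2 = 1/4.

1/4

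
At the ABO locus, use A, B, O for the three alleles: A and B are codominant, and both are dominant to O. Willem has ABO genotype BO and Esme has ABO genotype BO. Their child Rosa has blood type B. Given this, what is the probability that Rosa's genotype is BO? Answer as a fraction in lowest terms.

2/3

Cross BO × BO → 1/4 BB, 1/2 BO, 1/4 OO.
Type-B genotypes among offspring: BB (1/4), BO (1/2); total 3/4.
P(BO | type B) = (1/2) / (3/4) = 2/3.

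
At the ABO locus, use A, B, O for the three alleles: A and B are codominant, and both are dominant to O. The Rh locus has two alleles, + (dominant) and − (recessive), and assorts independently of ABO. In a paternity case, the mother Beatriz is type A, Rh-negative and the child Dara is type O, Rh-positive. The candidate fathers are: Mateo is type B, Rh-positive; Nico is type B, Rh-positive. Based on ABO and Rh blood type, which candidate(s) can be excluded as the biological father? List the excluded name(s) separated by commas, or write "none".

none

A candidate is excluded only if no genotype consistent with his phenotype could produce a type O, Rh-positive child with a type A, Rh-negative mother.
Every candidate has at least one consistent genotype combination, so none can be excluded.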